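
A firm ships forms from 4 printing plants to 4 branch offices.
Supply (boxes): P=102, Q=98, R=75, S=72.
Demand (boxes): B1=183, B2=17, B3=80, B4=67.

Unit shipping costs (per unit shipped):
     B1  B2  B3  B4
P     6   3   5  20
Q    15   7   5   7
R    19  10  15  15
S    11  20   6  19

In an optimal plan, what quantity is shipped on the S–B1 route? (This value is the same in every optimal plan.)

72

Optimal shipments:
  P→B1: 102 boxes
  Q→B3: 80 boxes
  Q→B4: 18 boxes
  R→B1: 9 boxes
  R→B2: 17 boxes
  R→B4: 49 boxes
  S→B1: 72 boxes
Total cost = 3006.
So S→B1 carries 72 boxes.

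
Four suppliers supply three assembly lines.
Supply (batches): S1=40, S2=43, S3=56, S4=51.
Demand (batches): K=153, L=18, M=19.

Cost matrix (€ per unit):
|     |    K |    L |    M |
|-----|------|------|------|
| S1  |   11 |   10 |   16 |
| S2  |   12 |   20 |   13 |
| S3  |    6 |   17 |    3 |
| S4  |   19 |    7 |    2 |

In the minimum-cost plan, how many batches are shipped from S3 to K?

56

Solving gives:
  S1->K: 40 × €11 = €440
  S2->K: 43 × €12 = €516
  S3->K: 56 × €6 = €336
  S4->K: 14 × €19 = €266
  S4->L: 18 × €7 = €126
  S4->M: 19 × €2 = €38
Total cost = €1722.
So S3→K carries 56 batches.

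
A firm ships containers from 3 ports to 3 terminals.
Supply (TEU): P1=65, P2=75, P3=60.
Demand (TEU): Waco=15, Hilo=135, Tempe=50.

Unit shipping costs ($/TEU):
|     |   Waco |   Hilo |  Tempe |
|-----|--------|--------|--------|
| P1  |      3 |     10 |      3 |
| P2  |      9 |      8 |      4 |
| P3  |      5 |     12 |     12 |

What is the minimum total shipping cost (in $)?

Optimal allocation:
  P1 to Hilo: 15 TEU
  P1 to Tempe: 50 TEU
  P2 to Hilo: 75 TEU
  P3 to Waco: 15 TEU
  P3 to Hilo: 45 TEU
Total cost = $1515.
(Supply check: P1 ships 65; P2 ships 75; P3 ships 60.)

1515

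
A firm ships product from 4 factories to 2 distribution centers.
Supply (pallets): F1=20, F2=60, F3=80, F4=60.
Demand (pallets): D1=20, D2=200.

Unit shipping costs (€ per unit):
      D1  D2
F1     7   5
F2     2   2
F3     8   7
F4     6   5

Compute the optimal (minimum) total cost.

One minimum-cost allocation:
  F1→D2: 20 pallets
  F2→D1: 20 pallets
  F2→D2: 40 pallets
  F3→D2: 80 pallets
  F4→D2: 60 pallets
Total cost = €1080.

1080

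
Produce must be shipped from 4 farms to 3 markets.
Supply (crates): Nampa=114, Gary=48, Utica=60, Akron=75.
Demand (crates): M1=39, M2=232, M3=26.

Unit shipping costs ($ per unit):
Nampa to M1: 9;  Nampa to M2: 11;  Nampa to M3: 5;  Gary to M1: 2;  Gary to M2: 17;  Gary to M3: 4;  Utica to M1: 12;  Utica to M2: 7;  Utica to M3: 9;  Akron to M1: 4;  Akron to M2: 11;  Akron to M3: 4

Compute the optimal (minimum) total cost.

One minimum-cost allocation:
  Nampa→M2: 114 crates
  Gary→M1: 39 crates
  Gary→M3: 9 crates
  Utica→M2: 60 crates
  Akron→M2: 58 crates
  Akron→M3: 17 crates
Total cost = $2494.

2494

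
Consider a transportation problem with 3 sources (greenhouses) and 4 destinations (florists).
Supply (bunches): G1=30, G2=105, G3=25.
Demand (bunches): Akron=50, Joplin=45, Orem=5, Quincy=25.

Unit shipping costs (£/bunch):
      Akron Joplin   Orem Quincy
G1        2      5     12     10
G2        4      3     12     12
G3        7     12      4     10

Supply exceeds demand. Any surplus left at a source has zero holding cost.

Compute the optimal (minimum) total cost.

555

One minimum-cost allocation:
  G1–Akron: 25 × £2 = £50
  G1–Quincy: 5 × £10 = £50
  G2–Akron: 25 × £4 = £100
  G2–Joplin: 45 × £3 = £135
  G3–Orem: 5 × £4 = £20
  G3–Quincy: 20 × £10 = £200
Total = 50 + 50 + 100 + 135 + 20 + 200 = £555.
(Supply check: G1 ships 30; G2 ships 70; G3 ships 25.)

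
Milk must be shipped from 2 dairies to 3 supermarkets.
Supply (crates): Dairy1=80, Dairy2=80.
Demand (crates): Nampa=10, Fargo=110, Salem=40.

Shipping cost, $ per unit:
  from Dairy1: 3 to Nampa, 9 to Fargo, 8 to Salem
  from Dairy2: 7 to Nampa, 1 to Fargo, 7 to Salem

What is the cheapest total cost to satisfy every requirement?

One minimum-cost allocation:
  Dairy1->Nampa: 10 crates
  Dairy1->Fargo: 30 crates
  Dairy1->Salem: 40 crates
  Dairy2->Fargo: 80 crates
Total cost = $700.

700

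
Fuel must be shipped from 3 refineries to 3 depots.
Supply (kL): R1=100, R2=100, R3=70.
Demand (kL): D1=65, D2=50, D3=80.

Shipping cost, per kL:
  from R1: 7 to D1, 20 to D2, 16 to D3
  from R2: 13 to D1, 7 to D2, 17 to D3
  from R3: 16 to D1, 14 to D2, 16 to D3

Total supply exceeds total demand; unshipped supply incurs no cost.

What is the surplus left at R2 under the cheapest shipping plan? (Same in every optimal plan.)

An optimal plan:
  R1→D1: 65 × 7 = 455
  R1→D3: 10 × 16 = 160
  R2→D2: 50 × 7 = 350
  R3→D3: 70 × 16 = 1120
Total cost = 2085.
R2 ships 50 of its 100, leaving 50.

50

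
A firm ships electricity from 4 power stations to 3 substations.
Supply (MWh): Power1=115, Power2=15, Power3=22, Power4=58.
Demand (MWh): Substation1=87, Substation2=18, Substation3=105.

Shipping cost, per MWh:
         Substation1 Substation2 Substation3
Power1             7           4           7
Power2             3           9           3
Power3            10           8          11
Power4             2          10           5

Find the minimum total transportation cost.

A cheapest plan:
  Power1 to Substation2: 18 × 4 = 72
  Power1 to Substation3: 97 × 7 = 679
  Power2 to Substation1: 7 × 3 = 21
  Power2 to Substation3: 8 × 3 = 24
  Power3 to Substation1: 22 × 10 = 220
  Power4 to Substation1: 58 × 2 = 116
Total = 72 + 679 + 21 + 24 + 220 + 116 = 1132.
(Supply check: Power1 ships 115; Power2 ships 15; Power3 ships 22; Power4 ships 58.)

1132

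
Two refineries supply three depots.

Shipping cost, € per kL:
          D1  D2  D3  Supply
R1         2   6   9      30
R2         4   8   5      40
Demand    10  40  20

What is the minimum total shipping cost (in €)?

400

Optimal allocation:
  R1 to D1: 10 × €2 = €20
  R1 to D2: 20 × €6 = €120
  R2 to D2: 20 × €8 = €160
  R2 to D3: 20 × €5 = €100
Total = 20 + 120 + 160 + 100 = €400.
(Supply check: R1 ships 30; R2 ships 40.)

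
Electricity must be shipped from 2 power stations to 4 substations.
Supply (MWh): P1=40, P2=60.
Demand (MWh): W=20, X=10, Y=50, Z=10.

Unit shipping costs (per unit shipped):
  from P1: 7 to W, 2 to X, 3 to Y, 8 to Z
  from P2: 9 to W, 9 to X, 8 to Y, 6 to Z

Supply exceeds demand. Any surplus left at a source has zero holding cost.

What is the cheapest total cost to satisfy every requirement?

Optimal allocation:
  P1->X: 10 × 2 = 20
  P1->Y: 30 × 3 = 90
  P2->W: 20 × 9 = 180
  P2->Y: 20 × 8 = 160
  P2->Z: 10 × 6 = 60
Total = 20 + 90 + 180 + 160 + 60 = 510.
(Supply check: P1 ships 40; P2 ships 50.)

510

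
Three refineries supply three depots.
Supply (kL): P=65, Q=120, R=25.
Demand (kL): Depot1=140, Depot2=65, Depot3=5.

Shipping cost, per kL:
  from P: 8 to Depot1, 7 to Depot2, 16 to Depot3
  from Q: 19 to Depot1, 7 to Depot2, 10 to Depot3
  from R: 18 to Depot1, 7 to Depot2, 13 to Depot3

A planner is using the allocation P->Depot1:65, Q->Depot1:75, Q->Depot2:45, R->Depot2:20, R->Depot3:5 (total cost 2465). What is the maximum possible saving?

40

Current plan cost = 65·8 + 75·19 + 45·7 + 20·7 + 5·13 = 2465.
Optimal plan:
  P->Depot1: 65 × 8 = 520
  Q->Depot1: 50 × 19 = 950
  Q->Depot2: 65 × 7 = 455
  Q->Depot3: 5 × 10 = 50
  R->Depot1: 25 × 18 = 450
Optimal cost = 2425.
Saving = 2465 − 2425 = 40.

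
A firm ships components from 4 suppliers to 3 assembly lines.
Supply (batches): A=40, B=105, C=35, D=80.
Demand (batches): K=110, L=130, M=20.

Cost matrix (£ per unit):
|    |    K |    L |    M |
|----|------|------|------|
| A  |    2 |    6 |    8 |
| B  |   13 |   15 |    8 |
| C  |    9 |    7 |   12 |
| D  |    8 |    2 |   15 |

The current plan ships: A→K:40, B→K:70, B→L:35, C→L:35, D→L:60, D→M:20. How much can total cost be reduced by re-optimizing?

Current plan cost = 40·2 + 70·13 + 35·15 + 35·7 + 60·2 + 20·15 = £2180.
Optimal plan:
  A–K: 40 × £2 = £80
  B–K: 70 × £13 = £910
  B–L: 15 × £15 = £225
  B–M: 20 × £8 = £160
  C–L: 35 × £7 = £245
  D–L: 80 × £2 = £160
Optimal cost = £1780.
Saving = 2180 − 1780 = £400.

400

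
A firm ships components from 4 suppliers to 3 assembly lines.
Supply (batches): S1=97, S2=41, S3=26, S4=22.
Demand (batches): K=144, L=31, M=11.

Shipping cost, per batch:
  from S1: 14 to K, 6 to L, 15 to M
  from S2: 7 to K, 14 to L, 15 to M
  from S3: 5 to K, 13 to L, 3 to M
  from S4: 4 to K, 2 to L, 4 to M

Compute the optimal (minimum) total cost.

1593

Optimal allocation:
  S1 to K: 66 batches
  S1 to L: 31 batches
  S2 to K: 41 batches
  S3 to K: 15 batches
  S3 to M: 11 batches
  S4 to K: 22 batches
Total cost = 1593.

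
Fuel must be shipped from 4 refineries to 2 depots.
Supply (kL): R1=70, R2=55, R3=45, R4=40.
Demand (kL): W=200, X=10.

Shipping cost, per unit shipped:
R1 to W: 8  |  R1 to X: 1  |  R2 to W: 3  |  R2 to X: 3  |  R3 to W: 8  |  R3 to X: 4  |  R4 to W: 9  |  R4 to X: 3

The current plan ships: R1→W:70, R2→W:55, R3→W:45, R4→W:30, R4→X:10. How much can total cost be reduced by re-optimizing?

Current plan cost = 70·8 + 55·3 + 45·8 + 30·9 + 10·3 = 1385.
Optimal plan:
  R1->W: 60 × 8 = 480
  R1->X: 10 × 1 = 10
  R2->W: 55 × 3 = 165
  R3->W: 45 × 8 = 360
  R4->W: 40 × 9 = 360
Optimal cost = 1375.
Saving = 1385 − 1375 = 10.

10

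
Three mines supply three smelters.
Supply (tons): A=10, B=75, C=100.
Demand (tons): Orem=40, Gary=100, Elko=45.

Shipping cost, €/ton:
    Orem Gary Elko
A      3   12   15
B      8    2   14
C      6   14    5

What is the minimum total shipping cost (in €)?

935

One minimum-cost allocation:
  A→Orem: 10 × €3 = €30
  B→Gary: 75 × €2 = €150
  C→Orem: 30 × €6 = €180
  C→Gary: 25 × €14 = €350
  C→Elko: 45 × €5 = €225
Total = 30 + 150 + 180 + 350 + 225 = €935.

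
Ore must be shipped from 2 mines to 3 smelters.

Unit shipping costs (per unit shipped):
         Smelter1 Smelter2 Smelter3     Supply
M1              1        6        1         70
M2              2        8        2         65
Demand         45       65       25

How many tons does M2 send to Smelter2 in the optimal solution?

0

Optimal shipments:
  M1->Smelter1: 5 × 1 = 5
  M1->Smelter2: 65 × 6 = 390
  M2->Smelter1: 40 × 2 = 80
  M2->Smelter3: 25 × 2 = 50
Total cost = 525.
The route M2→Smelter2 is not used.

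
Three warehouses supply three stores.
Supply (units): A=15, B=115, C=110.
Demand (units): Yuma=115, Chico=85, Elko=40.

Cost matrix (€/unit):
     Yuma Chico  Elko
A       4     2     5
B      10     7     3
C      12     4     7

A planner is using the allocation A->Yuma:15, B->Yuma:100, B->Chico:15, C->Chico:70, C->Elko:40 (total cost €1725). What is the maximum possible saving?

155

Current plan cost = 15·4 + 100·10 + 15·7 + 70·4 + 40·7 = €1725.
Optimal plan:
  A->Yuma: 15 × €4 = €60
  B->Yuma: 75 × €10 = €750
  B->Elko: 40 × €3 = €120
  C->Yuma: 25 × €12 = €300
  C->Chico: 85 × €4 = €340
Optimal cost = €1570.
Saving = 1725 − 1570 = €155.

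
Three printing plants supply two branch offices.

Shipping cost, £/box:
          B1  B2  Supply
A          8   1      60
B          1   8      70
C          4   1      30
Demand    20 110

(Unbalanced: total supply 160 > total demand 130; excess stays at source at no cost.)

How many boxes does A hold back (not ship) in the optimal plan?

An optimal plan:
  A to B2: 60 × £1 = £60
  B to B1: 20 × £1 = £20
  B to B2: 20 × £8 = £160
  C to B2: 30 × £1 = £30
Total cost = £270.
A ships 60 of its 60, leaving 0.

0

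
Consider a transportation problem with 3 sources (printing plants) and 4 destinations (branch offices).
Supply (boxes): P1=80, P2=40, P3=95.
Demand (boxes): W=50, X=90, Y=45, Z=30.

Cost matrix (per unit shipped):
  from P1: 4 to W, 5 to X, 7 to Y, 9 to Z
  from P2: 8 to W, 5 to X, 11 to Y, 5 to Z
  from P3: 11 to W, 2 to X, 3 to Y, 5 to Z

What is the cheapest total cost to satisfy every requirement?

785

An optimal shipping plan:
  P1→W: 50 boxes
  P1→X: 30 boxes
  P2→X: 10 boxes
  P2→Z: 30 boxes
  P3→X: 50 boxes
  P3→Y: 45 boxes
Total cost = 785.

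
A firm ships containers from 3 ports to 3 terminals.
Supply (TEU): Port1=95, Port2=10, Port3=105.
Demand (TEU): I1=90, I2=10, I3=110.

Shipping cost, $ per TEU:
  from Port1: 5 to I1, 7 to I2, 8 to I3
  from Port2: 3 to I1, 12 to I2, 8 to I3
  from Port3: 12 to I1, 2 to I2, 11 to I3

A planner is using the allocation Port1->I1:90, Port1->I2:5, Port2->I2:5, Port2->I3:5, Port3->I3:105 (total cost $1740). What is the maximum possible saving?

125

Current plan cost = 90·5 + 5·7 + 5·12 + 5·8 + 105·11 = $1740.
Optimal plan:
  Port1->I1: 80 TEU
  Port1->I3: 15 TEU
  Port2->I1: 10 TEU
  Port3->I2: 10 TEU
  Port3->I3: 95 TEU
Optimal cost = $1615.
Saving = 1740 − 1615 = $125.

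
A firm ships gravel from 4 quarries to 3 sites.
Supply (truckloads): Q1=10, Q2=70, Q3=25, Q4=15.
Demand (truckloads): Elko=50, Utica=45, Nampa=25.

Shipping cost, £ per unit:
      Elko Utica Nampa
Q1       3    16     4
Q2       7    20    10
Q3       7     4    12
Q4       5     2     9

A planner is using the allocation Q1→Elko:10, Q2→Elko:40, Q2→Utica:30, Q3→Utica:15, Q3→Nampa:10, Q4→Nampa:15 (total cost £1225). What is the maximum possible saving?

455

Current plan cost = 10·3 + 40·7 + 30·20 + 15·4 + 10·12 + 15·9 = £1225.
Optimal plan:
  Q1→Nampa: 10 × £4 = £40
  Q2→Elko: 50 × £7 = £350
  Q2→Utica: 5 × £20 = £100
  Q2→Nampa: 15 × £10 = £150
  Q3→Utica: 25 × £4 = £100
  Q4→Utica: 15 × £2 = £30
Optimal cost = £770.
Saving = 1225 − 770 = £455.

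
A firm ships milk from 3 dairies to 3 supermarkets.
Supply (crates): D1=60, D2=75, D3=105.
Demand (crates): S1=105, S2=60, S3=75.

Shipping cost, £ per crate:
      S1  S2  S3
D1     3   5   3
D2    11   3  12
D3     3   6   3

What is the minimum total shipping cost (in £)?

840

Optimal allocation:
  D1→S3: 60 × £3 = £180
  D2→S1: 15 × £11 = £165
  D2→S2: 60 × £3 = £180
  D3→S1: 90 × £3 = £270
  D3→S3: 15 × £3 = £45
Total = 180 + 165 + 180 + 270 + 45 = £840.
(Supply check: D1 ships 60; D2 ships 75; D3 ships 105.)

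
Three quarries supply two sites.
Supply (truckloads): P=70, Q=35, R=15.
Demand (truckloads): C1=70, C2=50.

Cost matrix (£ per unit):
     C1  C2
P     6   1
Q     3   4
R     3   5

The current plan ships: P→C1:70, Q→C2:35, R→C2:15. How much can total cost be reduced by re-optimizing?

315

Current plan cost = 70·6 + 35·4 + 15·5 = £635.
Optimal plan:
  P->C1: 20 × £6 = £120
  P->C2: 50 × £1 = £50
  Q->C1: 35 × £3 = £105
  R->C1: 15 × £3 = £45
Optimal cost = £320.
Saving = 635 − 320 = £315.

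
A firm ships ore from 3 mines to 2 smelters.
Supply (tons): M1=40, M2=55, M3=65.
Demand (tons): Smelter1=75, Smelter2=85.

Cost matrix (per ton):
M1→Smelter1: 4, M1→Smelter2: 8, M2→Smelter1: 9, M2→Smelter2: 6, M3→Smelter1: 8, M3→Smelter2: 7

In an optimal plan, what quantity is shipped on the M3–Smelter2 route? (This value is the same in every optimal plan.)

Optimal shipments:
  M1→Smelter1: 40 tons
  M2→Smelter2: 55 tons
  M3→Smelter1: 35 tons
  M3→Smelter2: 30 tons
Total cost = 980.
So M3→Smelter2 carries 30 tons.

30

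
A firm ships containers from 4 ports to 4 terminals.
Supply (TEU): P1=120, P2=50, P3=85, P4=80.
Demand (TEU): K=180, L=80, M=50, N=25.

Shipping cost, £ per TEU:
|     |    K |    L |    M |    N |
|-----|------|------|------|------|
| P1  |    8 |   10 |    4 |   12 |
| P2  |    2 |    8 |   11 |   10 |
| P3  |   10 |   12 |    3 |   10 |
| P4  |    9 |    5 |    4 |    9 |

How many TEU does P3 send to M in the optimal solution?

50

The minimum-cost plan:
  P1–K: 120 TEU
  P2–K: 50 TEU
  P3–K: 10 TEU
  P3–M: 50 TEU
  P3–N: 25 TEU
  P4–L: 80 TEU
Total cost = £1960.
So P3→M carries 50 TEU.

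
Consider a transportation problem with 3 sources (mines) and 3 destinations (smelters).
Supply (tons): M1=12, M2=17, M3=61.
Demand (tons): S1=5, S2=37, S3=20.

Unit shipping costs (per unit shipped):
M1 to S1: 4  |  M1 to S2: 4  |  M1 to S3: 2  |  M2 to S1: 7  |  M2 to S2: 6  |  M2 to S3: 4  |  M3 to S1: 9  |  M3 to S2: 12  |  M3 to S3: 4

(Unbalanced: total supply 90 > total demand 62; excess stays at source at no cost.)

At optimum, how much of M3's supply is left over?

28

An optimal plan:
  M1 to S2: 12 × 4 = 48
  M2 to S2: 17 × 6 = 102
  M3 to S1: 5 × 9 = 45
  M3 to S2: 8 × 12 = 96
  M3 to S3: 20 × 4 = 80
Total cost = 371.
M3 ships 33 of its 61, leaving 28.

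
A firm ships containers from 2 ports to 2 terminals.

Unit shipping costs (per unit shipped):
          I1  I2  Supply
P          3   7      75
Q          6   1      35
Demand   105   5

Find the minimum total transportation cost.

Optimal allocation:
  P–I1: 75 × 3 = 225
  Q–I1: 30 × 6 = 180
  Q–I2: 5 × 1 = 5
Total = 225 + 180 + 5 = 410.
(Supply check: P ships 75; Q ships 35.)

410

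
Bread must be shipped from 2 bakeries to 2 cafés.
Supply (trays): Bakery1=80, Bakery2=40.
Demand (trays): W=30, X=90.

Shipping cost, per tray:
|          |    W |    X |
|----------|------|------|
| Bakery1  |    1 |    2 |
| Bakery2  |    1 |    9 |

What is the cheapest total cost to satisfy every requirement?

280

One minimum-cost allocation:
  Bakery1 to X: 80 × 2 = 160
  Bakery2 to W: 30 × 1 = 30
  Bakery2 to X: 10 × 9 = 90
Total = 160 + 30 + 90 = 280.
(Supply check: Bakery1 ships 80; Bakery2 ships 40.)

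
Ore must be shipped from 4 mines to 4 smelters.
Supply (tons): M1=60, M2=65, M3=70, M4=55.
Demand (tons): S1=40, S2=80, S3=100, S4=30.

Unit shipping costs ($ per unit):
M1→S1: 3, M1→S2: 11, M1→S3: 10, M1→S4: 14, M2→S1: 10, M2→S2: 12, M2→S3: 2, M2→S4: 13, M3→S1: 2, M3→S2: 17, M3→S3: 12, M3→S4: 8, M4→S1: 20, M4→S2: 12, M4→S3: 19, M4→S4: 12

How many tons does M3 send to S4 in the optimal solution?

Optimal shipments:
  M1 to S2: 25 × $11 = $275
  M1 to S3: 35 × $10 = $350
  M2 to S3: 65 × $2 = $130
  M3 to S1: 40 × $2 = $80
  M3 to S4: 30 × $8 = $240
  M4 to S2: 55 × $12 = $660
Total cost = $1735.
So M3→S4 carries 30 tons.

30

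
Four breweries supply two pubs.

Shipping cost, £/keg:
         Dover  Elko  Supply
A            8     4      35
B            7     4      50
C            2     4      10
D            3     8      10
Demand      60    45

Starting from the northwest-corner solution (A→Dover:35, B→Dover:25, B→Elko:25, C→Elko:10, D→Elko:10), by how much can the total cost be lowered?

165

Current plan cost = 35·8 + 25·7 + 25·4 + 10·4 + 10·8 = £675.
Optimal plan:
  A–Elko: 35 × £4 = £140
  B–Dover: 40 × £7 = £280
  B–Elko: 10 × £4 = £40
  C–Dover: 10 × £2 = £20
  D–Dover: 10 × £3 = £30
Optimal cost = £510.
Saving = 675 − 510 = £165.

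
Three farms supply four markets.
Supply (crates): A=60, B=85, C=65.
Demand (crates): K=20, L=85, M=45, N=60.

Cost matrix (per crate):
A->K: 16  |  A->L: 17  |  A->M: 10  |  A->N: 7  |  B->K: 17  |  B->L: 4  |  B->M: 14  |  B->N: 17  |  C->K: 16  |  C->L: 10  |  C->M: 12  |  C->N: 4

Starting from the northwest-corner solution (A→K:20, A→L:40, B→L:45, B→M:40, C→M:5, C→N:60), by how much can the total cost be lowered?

Current plan cost = 20·16 + 40·17 + 45·4 + 40·14 + 5·12 + 60·4 = 2040.
Optimal plan:
  A to K: 15 × 16 = 240
  A to M: 45 × 10 = 450
  B to L: 85 × 4 = 340
  C to K: 5 × 16 = 80
  C to N: 60 × 4 = 240
Optimal cost = 1350.
Saving = 2040 − 1350 = 690.

690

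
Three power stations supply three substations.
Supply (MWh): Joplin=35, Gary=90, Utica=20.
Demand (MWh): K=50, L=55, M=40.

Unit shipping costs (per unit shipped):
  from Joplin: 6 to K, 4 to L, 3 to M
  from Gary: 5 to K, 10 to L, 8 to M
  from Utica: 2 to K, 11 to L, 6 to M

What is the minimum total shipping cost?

850

An optimal shipping plan:
  Joplin->L: 35 × 4 = 140
  Gary->K: 30 × 5 = 150
  Gary->L: 20 × 10 = 200
  Gary->M: 40 × 8 = 320
  Utica->K: 20 × 2 = 40
Total = 140 + 150 + 200 + 320 + 40 = 850.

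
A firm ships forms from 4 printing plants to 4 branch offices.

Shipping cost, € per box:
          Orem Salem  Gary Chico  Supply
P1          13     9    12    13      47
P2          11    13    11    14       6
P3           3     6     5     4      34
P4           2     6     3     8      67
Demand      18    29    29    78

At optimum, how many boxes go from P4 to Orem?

18

Solving gives:
  P1->Salem: 29 × €9 = €261
  P1->Chico: 18 × €13 = €234
  P2->Chico: 6 × €14 = €84
  P3->Chico: 34 × €4 = €136
  P4->Orem: 18 × €2 = €36
  P4->Gary: 29 × €3 = €87
  P4->Chico: 20 × €8 = €160
Total cost = €998.
So P4→Orem carries 18 boxes.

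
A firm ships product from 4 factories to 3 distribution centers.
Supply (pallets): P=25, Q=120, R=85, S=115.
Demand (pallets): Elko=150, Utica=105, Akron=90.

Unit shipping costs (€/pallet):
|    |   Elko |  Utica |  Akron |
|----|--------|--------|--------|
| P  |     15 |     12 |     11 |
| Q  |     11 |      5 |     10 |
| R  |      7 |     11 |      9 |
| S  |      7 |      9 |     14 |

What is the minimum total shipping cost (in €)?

2450

An optimal shipping plan:
  P->Akron: 25 × €11 = €275
  Q->Utica: 105 × €5 = €525
  Q->Akron: 15 × €10 = €150
  R->Elko: 35 × €7 = €245
  R->Akron: 50 × €9 = €450
  S->Elko: 115 × €7 = €805
Total = 275 + 525 + 150 + 245 + 450 + 805 = €2450.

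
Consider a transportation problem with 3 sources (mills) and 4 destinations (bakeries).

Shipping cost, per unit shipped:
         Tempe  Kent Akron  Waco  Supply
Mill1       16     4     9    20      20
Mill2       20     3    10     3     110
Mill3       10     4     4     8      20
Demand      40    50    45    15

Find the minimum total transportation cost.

1165

An optimal shipping plan:
  Mill1–Tempe: 20 × 16 = 320
  Mill2–Kent: 50 × 3 = 150
  Mill2–Akron: 45 × 10 = 450
  Mill2–Waco: 15 × 3 = 45
  Mill3–Tempe: 20 × 10 = 200
Total = 320 + 150 + 450 + 45 + 200 = 1165.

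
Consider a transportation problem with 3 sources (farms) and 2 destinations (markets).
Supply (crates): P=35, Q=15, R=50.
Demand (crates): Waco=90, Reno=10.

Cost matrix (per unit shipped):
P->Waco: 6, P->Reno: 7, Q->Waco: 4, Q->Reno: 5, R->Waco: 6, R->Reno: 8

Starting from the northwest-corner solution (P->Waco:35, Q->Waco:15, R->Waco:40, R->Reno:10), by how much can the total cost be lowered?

Current plan cost = 35·6 + 15·4 + 40·6 + 10·8 = 590.
Optimal plan:
  P->Waco: 25 × 6 = 150
  P->Reno: 10 × 7 = 70
  Q->Waco: 15 × 4 = 60
  R->Waco: 50 × 6 = 300
Optimal cost = 580.
Saving = 590 − 580 = 10.

10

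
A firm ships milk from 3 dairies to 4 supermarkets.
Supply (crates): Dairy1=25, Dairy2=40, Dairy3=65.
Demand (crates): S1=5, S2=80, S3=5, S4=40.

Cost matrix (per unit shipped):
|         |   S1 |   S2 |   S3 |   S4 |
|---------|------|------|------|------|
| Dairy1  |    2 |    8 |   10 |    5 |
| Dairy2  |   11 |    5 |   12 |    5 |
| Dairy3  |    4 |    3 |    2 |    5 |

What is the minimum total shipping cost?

A cheapest plan:
  Dairy1 to S1: 5 × 2 = 10
  Dairy1 to S4: 20 × 5 = 100
  Dairy2 to S2: 20 × 5 = 100
  Dairy2 to S4: 20 × 5 = 100
  Dairy3 to S2: 60 × 3 = 180
  Dairy3 to S3: 5 × 2 = 10
Total = 10 + 100 + 100 + 100 + 180 + 10 = 500.

500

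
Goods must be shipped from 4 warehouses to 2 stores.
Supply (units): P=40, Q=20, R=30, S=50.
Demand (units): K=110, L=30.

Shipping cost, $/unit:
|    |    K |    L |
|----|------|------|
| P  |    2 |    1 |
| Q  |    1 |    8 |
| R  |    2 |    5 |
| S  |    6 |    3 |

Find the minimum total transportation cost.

370

An optimal shipping plan:
  P–K: 40 × $2 = $80
  Q–K: 20 × $1 = $20
  R–K: 30 × $2 = $60
  S–K: 20 × $6 = $120
  S–L: 30 × $3 = $90
Total = 80 + 20 + 60 + 120 + 90 = $370.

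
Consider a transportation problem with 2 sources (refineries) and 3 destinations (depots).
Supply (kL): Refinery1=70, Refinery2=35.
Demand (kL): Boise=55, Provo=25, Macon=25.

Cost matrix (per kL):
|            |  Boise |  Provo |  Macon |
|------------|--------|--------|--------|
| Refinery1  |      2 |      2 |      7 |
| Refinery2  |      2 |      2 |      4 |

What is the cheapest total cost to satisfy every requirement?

One minimum-cost allocation:
  Refinery1→Boise: 45 × 2 = 90
  Refinery1→Provo: 25 × 2 = 50
  Refinery2→Boise: 10 × 2 = 20
  Refinery2→Macon: 25 × 4 = 100
Total = 90 + 50 + 20 + 100 = 260.

260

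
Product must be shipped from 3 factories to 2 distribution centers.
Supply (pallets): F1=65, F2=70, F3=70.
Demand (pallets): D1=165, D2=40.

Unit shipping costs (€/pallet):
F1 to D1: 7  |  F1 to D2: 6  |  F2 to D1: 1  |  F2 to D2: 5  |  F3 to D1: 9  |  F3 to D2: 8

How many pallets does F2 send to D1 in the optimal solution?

The minimum-cost plan:
  F1 to D1: 25 × €7 = €175
  F1 to D2: 40 × €6 = €240
  F2 to D1: 70 × €1 = €70
  F3 to D1: 70 × €9 = €630
Total cost = €1115.
So F2→D1 carries 70 pallets.

70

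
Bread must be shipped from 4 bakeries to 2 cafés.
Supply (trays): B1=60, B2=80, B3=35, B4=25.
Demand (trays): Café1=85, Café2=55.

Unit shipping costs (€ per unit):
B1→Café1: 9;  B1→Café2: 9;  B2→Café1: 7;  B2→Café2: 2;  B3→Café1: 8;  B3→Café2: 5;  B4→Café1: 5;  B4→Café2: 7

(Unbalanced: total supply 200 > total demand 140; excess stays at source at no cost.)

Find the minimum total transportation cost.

690

An optimal shipping plan:
  B2 to Café1: 25 trays
  B2 to Café2: 55 trays
  B3 to Café1: 35 trays
  B4 to Café1: 25 trays
Total cost = €690.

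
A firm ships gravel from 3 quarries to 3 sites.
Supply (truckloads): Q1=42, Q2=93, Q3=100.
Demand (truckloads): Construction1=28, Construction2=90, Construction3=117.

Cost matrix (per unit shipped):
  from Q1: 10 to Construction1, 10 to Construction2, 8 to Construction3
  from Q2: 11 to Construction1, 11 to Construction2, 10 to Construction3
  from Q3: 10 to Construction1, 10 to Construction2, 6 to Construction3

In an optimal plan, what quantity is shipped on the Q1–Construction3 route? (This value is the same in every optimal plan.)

17

The minimum-cost plan:
  Q1->Construction2: 25 × 10 = 250
  Q1->Construction3: 17 × 8 = 136
  Q2->Construction1: 28 × 11 = 308
  Q2->Construction2: 65 × 11 = 715
  Q3->Construction3: 100 × 6 = 600
Total cost = 2009.
So Q1→Construction3 carries 17 truckloads.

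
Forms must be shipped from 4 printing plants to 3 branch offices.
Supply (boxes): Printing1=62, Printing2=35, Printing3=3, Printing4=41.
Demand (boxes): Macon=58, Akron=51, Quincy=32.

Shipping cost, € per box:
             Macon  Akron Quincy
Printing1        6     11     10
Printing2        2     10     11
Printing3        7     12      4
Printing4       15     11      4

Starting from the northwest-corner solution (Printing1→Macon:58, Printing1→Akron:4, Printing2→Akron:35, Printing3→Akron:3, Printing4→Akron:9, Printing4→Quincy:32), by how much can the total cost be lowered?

108

Current plan cost = 58·6 + 4·11 + 35·10 + 3·12 + 9·11 + 32·4 = €1005.
Optimal plan:
  Printing1->Macon: 23 boxes
  Printing1->Akron: 39 boxes
  Printing2->Macon: 35 boxes
  Printing3->Quincy: 3 boxes
  Printing4->Akron: 12 boxes
  Printing4->Quincy: 29 boxes
Optimal cost = €897.
Saving = 1005 − 897 = €108.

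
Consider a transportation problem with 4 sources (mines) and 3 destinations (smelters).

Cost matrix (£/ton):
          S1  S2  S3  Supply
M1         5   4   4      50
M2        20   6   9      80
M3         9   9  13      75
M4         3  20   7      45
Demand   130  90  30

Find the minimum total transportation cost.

Optimal allocation:
  M1 to S1: 10 tons
  M1 to S2: 10 tons
  M1 to S3: 30 tons
  M2 to S2: 80 tons
  M3 to S1: 75 tons
  M4 to S1: 45 tons
Total cost = £1500.

1500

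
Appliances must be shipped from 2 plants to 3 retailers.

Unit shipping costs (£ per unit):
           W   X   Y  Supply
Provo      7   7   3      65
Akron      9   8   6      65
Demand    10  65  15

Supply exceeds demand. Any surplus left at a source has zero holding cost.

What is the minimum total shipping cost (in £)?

An optimal shipping plan:
  Provo–W: 10 × £7 = £70
  Provo–X: 40 × £7 = £280
  Provo–Y: 15 × £3 = £45
  Akron–X: 25 × £8 = £200
Total = 70 + 280 + 45 + 200 = £595.

595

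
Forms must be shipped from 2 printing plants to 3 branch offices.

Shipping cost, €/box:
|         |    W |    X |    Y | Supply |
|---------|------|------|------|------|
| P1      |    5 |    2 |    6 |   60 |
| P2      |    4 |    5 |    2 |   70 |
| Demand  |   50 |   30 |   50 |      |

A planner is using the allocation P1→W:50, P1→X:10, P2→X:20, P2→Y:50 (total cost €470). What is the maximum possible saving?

Current plan cost = 50·5 + 10·2 + 20·5 + 50·2 = €470.
Optimal plan:
  P1 to W: 30 × €5 = €150
  P1 to X: 30 × €2 = €60
  P2 to W: 20 × €4 = €80
  P2 to Y: 50 × €2 = €100
Optimal cost = €390.
Saving = 470 − 390 = €80.

80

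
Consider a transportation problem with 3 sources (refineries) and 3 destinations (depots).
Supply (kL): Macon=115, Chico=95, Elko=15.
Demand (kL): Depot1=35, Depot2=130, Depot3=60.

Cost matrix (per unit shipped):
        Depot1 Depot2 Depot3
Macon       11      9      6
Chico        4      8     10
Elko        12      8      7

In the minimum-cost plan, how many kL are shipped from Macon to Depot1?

0

The minimum-cost plan:
  Macon–Depot2: 55 × 9 = 495
  Macon–Depot3: 60 × 6 = 360
  Chico–Depot1: 35 × 4 = 140
  Chico–Depot2: 60 × 8 = 480
  Elko–Depot2: 15 × 8 = 120
Total cost = 1595.
The route Macon→Depot1 is not used.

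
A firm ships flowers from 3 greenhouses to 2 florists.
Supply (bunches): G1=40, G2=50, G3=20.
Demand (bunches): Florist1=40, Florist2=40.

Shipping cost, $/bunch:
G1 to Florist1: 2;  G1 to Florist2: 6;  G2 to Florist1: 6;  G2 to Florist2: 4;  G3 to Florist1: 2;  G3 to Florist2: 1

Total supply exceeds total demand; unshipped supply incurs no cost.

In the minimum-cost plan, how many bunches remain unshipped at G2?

Minimum-cost shipments:
  G1→Florist1: 40 × $2 = $80
  G2→Florist2: 20 × $4 = $80
  G3→Florist2: 20 × $1 = $20
Total cost = $180.
G2 ships 20 of its 50, leaving 30.

30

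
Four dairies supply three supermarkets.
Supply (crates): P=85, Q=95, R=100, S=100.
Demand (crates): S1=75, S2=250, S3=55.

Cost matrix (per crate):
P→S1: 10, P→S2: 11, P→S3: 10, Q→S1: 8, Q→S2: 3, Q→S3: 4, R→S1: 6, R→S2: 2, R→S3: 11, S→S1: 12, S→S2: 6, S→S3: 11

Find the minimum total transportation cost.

A cheapest plan:
  P->S1: 75 × 10 = 750
  P->S3: 10 × 10 = 100
  Q->S2: 50 × 3 = 150
  Q->S3: 45 × 4 = 180
  R->S2: 100 × 2 = 200
  S->S2: 100 × 6 = 600
Total = 750 + 100 + 150 + 180 + 200 + 600 = 1980.
(Supply check: P ships 85; Q ships 95; R ships 100; S ships 100.)

1980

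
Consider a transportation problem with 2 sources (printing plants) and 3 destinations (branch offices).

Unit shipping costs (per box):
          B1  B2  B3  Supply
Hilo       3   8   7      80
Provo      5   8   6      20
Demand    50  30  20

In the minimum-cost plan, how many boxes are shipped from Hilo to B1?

Solving gives:
  Hilo–B1: 50 × 3 = 150
  Hilo–B2: 30 × 8 = 240
  Provo–B3: 20 × 6 = 120
Total cost = 510.
So Hilo→B1 carries 50 boxes.

50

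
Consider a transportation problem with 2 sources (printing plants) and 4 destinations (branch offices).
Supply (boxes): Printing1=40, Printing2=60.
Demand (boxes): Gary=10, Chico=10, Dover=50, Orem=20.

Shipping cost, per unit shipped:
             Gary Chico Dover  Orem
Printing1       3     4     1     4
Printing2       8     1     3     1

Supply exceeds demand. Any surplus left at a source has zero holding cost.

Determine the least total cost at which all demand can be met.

150

One minimum-cost allocation:
  Printing1→Gary: 10 × 3 = 30
  Printing1→Dover: 30 × 1 = 30
  Printing2→Chico: 10 × 1 = 10
  Printing2→Dover: 20 × 3 = 60
  Printing2→Orem: 20 × 1 = 20
Total = 30 + 30 + 10 + 60 + 20 = 150.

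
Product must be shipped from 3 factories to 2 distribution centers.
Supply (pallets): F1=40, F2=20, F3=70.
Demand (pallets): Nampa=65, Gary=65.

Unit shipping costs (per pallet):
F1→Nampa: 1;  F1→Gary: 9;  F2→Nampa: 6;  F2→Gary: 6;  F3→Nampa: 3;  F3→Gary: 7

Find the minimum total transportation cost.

One minimum-cost allocation:
  F1->Nampa: 40 × 1 = 40
  F2->Gary: 20 × 6 = 120
  F3->Nampa: 25 × 3 = 75
  F3->Gary: 45 × 7 = 315
Total = 40 + 120 + 75 + 315 = 550.
(Supply check: F1 ships 40; F2 ships 20; F3 ships 70.)

550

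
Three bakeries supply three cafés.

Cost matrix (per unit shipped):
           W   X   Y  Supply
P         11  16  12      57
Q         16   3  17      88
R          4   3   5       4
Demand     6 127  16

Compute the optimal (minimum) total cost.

1094

A cheapest plan:
  P–W: 6 × 11 = 66
  P–X: 35 × 16 = 560
  P–Y: 16 × 12 = 192
  Q–X: 88 × 3 = 264
  R–X: 4 × 3 = 12
Total = 66 + 560 + 192 + 264 + 12 = 1094.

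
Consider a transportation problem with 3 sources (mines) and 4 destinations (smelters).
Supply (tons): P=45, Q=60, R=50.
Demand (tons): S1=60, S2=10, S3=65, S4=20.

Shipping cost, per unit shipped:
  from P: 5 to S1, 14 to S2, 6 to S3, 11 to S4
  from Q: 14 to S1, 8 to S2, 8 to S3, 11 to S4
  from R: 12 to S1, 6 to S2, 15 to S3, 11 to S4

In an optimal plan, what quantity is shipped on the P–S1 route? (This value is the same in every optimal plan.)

40

The minimum-cost plan:
  P->S1: 40 × 5 = 200
  P->S3: 5 × 6 = 30
  Q->S3: 60 × 8 = 480
  R->S1: 20 × 12 = 240
  R->S2: 10 × 6 = 60
  R->S4: 20 × 11 = 220
Total cost = 1230.
So P→S1 carries 40 tons.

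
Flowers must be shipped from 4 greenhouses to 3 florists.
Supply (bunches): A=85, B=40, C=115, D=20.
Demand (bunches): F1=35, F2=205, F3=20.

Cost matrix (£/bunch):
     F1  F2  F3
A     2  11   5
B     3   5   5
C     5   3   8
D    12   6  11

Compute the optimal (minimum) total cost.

A cheapest plan:
  A to F1: 35 bunches
  A to F2: 30 bunches
  A to F3: 20 bunches
  B to F2: 40 bunches
  C to F2: 115 bunches
  D to F2: 20 bunches
Total cost = £1165.

1165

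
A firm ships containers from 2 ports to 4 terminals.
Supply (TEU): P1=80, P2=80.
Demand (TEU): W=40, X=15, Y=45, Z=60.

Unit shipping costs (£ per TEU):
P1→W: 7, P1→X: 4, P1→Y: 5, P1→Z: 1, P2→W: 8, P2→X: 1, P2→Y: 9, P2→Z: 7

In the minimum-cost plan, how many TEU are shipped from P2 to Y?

25

Optimal shipments:
  P1→Y: 20 × £5 = £100
  P1→Z: 60 × £1 = £60
  P2→W: 40 × £8 = £320
  P2→X: 15 × £1 = £15
  P2→Y: 25 × £9 = £225
Total cost = £720.
So P2→Y carries 25 TEU.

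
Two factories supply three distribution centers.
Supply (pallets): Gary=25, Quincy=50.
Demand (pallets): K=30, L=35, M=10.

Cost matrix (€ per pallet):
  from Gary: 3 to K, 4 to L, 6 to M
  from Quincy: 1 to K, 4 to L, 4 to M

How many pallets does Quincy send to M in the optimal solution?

Optimal shipments:
  Gary→L: 25 × €4 = €100
  Quincy→K: 30 × €1 = €30
  Quincy→L: 10 × €4 = €40
  Quincy→M: 10 × €4 = €40
Total cost = €210.
So Quincy→M carries 10 pallets.

10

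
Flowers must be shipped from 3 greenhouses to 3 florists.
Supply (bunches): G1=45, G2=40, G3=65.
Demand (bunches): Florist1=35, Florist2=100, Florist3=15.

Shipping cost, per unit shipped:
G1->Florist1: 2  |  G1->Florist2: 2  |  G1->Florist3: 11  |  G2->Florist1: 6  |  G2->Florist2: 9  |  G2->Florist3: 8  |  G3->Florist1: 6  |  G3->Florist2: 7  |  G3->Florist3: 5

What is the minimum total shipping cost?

770

A cheapest plan:
  G1–Florist2: 45 bunches
  G2–Florist1: 35 bunches
  G2–Florist2: 5 bunches
  G3–Florist2: 50 bunches
  G3–Florist3: 15 bunches
Total cost = 770.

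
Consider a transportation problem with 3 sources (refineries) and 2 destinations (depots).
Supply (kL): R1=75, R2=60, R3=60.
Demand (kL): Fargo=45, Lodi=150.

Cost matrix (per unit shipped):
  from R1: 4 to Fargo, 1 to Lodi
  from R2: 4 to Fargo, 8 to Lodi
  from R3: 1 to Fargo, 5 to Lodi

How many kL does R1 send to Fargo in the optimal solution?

Solving gives:
  R1->Lodi: 75 × 1 = 75
  R2->Fargo: 45 × 4 = 180
  R2->Lodi: 15 × 8 = 120
  R3->Lodi: 60 × 5 = 300
Total cost = 675.
The route R1→Fargo is not used.

0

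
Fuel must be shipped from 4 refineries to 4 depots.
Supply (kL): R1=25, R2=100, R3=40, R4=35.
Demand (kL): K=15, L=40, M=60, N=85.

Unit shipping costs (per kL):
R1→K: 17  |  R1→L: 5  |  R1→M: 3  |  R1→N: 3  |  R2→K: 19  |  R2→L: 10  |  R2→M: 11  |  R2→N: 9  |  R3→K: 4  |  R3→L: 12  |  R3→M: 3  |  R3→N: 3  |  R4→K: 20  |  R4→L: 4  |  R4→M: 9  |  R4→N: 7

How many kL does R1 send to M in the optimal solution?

25

Solving gives:
  R1–M: 25 kL
  R2–L: 5 kL
  R2–M: 10 kL
  R2–N: 85 kL
  R3–K: 15 kL
  R3–M: 25 kL
  R4–L: 35 kL
Total cost = 1275.
So R1→M carries 25 kL.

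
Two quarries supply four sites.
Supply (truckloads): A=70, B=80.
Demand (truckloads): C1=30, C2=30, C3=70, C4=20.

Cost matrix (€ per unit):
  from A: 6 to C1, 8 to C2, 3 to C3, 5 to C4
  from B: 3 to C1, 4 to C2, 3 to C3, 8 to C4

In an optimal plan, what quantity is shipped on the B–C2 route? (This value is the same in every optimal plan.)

Solving gives:
  A to C3: 50 truckloads
  A to C4: 20 truckloads
  B to C1: 30 truckloads
  B to C2: 30 truckloads
  B to C3: 20 truckloads
Total cost = €520.
So B→C2 carries 30 truckloads.

30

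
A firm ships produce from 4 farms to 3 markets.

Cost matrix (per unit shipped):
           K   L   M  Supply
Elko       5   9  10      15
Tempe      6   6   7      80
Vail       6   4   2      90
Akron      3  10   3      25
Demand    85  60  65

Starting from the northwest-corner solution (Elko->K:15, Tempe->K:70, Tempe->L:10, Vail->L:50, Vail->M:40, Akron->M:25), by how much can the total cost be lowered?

50

Current plan cost = 15·5 + 70·6 + 10·6 + 50·4 + 40·2 + 25·3 = 910.
Optimal plan:
  Elko–K: 15 × 5 = 75
  Tempe–K: 45 × 6 = 270
  Tempe–L: 35 × 6 = 210
  Vail–L: 25 × 4 = 100
  Vail–M: 65 × 2 = 130
  Akron–K: 25 × 3 = 75
Optimal cost = 860.
Saving = 910 − 860 = 50.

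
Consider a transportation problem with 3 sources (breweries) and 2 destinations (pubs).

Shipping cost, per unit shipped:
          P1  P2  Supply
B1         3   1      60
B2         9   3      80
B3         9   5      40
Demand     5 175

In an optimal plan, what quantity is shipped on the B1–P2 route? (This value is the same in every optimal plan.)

The minimum-cost plan:
  B1→P1: 5 kegs
  B1→P2: 55 kegs
  B2→P2: 80 kegs
  B3→P2: 40 kegs
Total cost = 510.
So B1→P2 carries 55 kegs.

55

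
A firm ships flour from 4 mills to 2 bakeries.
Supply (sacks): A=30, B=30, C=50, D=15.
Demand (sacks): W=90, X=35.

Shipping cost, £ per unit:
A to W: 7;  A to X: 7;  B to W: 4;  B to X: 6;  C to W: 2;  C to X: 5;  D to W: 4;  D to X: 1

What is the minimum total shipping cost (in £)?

One minimum-cost allocation:
  A–W: 10 × £7 = £70
  A–X: 20 × £7 = £140
  B–W: 30 × £4 = £120
  C–W: 50 × £2 = £100
  D–X: 15 × £1 = £15
Total = 70 + 140 + 120 + 100 + 15 = £445.
(Supply check: A ships 30; B ships 30; C ships 50; D ships 15.)

445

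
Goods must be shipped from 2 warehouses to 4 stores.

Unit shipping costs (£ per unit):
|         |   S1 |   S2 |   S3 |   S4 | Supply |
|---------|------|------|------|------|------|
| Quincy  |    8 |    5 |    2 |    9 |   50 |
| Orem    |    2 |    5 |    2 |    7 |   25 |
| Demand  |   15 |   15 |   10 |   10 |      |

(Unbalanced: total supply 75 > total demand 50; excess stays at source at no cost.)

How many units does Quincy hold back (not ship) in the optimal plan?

An optimal plan:
  Quincy–S2: 15 × £5 = £75
  Quincy–S3: 10 × £2 = £20
  Orem–S1: 15 × £2 = £30
  Orem–S4: 10 × £7 = £70
Total cost = £195.
Quincy ships 25 of its 50, leaving 25.

25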